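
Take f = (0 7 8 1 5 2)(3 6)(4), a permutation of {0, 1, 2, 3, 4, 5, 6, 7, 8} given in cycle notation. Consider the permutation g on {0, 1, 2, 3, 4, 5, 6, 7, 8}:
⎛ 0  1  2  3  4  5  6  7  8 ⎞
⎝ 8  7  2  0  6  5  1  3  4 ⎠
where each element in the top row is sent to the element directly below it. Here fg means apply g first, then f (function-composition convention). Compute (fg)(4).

3

g(4) = 6, then f(6) = 3; composing gives (fg)(4) = 3.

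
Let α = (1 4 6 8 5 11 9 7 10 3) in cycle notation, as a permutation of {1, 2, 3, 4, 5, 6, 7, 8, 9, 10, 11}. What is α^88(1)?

1 lies in the 10-cycle (1 4 6 8 5 11 9 7 10 3).
Powers repeat with period 10 on this cycle, and 88 mod 10 = 8, so α^88(1) = α^8(1).
Stepping 8 places around the cycle: 1 → 4 → 6 → 8 → 5 → 11 → 9 → 7 → 10.

10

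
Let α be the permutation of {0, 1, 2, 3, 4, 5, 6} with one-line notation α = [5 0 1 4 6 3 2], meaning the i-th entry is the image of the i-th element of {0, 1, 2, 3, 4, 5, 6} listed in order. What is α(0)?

5

0 is element number 1 of the domain, and entry number 1 of the one-line form is 5, so α(0) = 5.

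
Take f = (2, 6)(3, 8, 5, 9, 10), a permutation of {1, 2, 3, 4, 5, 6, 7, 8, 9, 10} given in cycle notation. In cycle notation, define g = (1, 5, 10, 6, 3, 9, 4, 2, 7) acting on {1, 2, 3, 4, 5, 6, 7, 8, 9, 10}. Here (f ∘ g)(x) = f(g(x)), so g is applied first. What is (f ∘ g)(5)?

g(5) = 10, then f(10) = 3; composing gives (f ∘ g)(5) = 3.

3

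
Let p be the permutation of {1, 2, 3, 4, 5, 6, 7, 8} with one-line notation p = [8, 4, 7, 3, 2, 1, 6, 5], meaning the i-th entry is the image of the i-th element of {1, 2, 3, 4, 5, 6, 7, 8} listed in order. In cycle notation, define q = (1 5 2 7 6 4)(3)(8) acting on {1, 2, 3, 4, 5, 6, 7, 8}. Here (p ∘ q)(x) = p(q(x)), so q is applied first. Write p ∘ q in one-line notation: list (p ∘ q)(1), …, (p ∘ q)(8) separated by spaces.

(p ∘ q)(x) = p(q(x)). Computing each image: p(q(1)) = p(5) = 2, p(q(2)) = p(7) = 6, p(q(3)) = p(3) = 7, p(q(4)) = p(1) = 8, p(q(5)) = p(2) = 4, p(q(6)) = p(4) = 3, p(q(7)) = p(6) = 1, p(q(8)) = p(8) = 5.
Hence p ∘ q = [2 6 7 8 4 3 1 5].

2 6 7 8 4 3 1 5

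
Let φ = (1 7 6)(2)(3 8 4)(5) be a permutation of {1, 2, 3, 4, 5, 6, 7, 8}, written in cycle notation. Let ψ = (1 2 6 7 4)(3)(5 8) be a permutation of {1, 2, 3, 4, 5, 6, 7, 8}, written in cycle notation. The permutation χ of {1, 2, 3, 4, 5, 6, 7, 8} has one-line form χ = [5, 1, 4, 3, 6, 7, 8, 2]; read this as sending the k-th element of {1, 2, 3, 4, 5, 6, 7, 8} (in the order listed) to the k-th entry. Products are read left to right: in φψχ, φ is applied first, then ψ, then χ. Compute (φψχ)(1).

3

Apply the permutations in order: φ(1) = 7, then ψ(7) = 4, then χ(4) = 3. So (φψχ)(1) = 3.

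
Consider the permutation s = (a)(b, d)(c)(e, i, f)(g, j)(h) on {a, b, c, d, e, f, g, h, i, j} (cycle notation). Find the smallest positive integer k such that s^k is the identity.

6

The disjoint cycles have lengths 3, 2, 2, 1, 1, 1.
The order is lcm(3, 2, 2) = 6.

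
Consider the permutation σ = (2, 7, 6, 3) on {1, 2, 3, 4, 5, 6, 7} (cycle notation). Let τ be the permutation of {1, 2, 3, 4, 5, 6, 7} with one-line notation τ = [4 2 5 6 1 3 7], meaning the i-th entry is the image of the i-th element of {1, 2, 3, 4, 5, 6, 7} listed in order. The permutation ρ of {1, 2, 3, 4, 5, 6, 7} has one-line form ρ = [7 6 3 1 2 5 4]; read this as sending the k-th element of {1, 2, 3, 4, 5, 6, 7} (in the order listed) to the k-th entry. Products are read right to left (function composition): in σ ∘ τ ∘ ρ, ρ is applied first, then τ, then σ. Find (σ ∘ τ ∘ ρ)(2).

Chase 2: ρ(2) = 6; τ(6) = 3; σ(3) = 2. Hence (σ ∘ τ ∘ ρ)(2) = 2.

2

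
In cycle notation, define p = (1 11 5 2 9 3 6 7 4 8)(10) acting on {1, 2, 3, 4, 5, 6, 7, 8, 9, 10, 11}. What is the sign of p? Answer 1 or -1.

The cycle lengths are 10, 1.
A cycle of length ℓ contributes ℓ−1 transpositions, so p is a product of 9 transpositions — odd.

-1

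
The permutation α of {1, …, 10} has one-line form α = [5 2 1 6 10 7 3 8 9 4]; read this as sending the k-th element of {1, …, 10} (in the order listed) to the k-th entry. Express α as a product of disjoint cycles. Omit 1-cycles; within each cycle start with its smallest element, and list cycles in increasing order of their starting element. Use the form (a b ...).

(1 5 10 4 6 7 3)

Start at 1 and follow images: 1 → 5 → 10 → 4 → 6 → 7 → 3 → 1, giving the cycle (1 5 10 4 6 7 3).
Repeating from the next unused element and collecting all non-trivial cycles gives (1 5 10 4 6 7 3).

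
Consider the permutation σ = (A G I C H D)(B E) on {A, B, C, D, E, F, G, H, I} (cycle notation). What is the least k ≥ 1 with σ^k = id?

6

The disjoint cycles have lengths 6, 2, 1.
The order of σ is the least common multiple of its cycle lengths: lcm(6, 2) = 6.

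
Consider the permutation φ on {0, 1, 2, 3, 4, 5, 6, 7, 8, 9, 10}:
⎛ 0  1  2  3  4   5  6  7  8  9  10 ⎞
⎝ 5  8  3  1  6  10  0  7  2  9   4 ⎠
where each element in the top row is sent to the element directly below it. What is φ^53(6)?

Tracing 6 → 0 → … returns to 6 after 5 steps, so 6 lies in a 5-cycle (0, 5, 10, 4, 6).
Powers repeat with period 5 on this cycle, and 53 mod 5 = 3, so φ^53(6) = φ^3(6).
Stepping 3 places around the cycle: 6 → 0 → 5 → 10.

10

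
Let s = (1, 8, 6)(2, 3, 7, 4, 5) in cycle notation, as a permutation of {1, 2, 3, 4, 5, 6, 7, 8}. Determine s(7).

4

7 appears in (2, 3, 7, 4, 5); the next entry (wrapping around) is 4.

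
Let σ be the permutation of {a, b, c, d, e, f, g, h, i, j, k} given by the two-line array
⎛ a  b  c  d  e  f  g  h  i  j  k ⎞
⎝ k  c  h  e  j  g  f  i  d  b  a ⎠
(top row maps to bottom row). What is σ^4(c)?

Tracing c → h → … returns to c after 7 steps, so c lies in a 7-cycle (b, c, h, i, d, e, j).
Stepping 4 places around the cycle: c → h → i → d → e.

e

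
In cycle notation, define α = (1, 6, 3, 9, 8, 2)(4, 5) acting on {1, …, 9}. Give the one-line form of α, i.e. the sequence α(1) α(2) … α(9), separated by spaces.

6 1 9 5 4 3 7 2 8

Image by image: 1→6, 2→1, 3→9, 4→5, 5→4, 6→3, 7→7, 8→2, 9→8.
So the one-line form is 6 1 9 5 4 3 7 2 8.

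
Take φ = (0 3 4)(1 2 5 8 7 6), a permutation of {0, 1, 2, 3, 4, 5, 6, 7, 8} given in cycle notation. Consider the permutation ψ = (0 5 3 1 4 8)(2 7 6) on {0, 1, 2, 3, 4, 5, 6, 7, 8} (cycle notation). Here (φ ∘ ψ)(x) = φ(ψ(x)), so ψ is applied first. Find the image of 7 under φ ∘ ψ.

1

First apply ψ: ψ(7) = 6, then φ(6) = 1. Thus (φ ∘ ψ)(7) = 1.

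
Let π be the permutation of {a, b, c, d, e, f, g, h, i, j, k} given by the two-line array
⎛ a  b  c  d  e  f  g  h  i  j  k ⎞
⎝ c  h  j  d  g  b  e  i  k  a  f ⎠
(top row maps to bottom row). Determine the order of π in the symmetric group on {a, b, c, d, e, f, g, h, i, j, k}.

30

Decomposing into disjoint cycles gives cycle lengths 5, 3, 2, 1.
Since disjoint cycles commute, ord(π) = lcm(5, 3, 2) = 30.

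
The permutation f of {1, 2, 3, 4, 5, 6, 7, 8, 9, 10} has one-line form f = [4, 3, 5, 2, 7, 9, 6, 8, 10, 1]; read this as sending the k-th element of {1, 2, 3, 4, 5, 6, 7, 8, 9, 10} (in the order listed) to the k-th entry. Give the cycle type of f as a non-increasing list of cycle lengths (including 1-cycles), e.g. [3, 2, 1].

The disjoint cycles are (1, 4, 2, 3, 5, 7, 6, 9, 10)(8), with lengths 9, 1 in non-increasing order.

[9, 1]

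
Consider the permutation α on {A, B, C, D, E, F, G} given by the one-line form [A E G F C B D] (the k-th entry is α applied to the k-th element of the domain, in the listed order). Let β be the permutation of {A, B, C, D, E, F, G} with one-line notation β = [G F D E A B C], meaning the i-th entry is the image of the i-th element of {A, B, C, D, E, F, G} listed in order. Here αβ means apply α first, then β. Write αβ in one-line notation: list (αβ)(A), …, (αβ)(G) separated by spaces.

(αβ)(x) = β(α(x)). Computing each image: β(α(A)) = β(A) = G, β(α(B)) = β(E) = A, β(α(C)) = β(G) = C, β(α(D)) = β(F) = B, β(α(E)) = β(C) = D, β(α(F)) = β(B) = F, β(α(G)) = β(D) = E.
Hence αβ = [G A C B D F E].

G A C B D F E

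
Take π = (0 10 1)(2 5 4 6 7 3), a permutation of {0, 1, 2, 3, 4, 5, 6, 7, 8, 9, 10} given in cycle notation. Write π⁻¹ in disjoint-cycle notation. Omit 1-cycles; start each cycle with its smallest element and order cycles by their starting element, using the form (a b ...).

If π sends a → b within a cycle, π⁻¹ sends b → a; equivalently, reverse each cycle.
After reversing and putting each cycle's least element first, π⁻¹ = (0 1 10)(2 3 7 6 4 5).

(0 1 10)(2 3 7 6 4 5)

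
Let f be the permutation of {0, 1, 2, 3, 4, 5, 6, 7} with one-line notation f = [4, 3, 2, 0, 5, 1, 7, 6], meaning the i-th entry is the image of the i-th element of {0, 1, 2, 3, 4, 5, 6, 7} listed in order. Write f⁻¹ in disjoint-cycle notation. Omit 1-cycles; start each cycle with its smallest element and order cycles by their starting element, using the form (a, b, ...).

The cycle decomposition of f is (0, 4, 5, 1, 3)(6, 7).
The inverse reverses every cycle; in canonical form, f⁻¹ = (0, 3, 1, 5, 4)(6, 7).

(0, 3, 1, 5, 4)(6, 7)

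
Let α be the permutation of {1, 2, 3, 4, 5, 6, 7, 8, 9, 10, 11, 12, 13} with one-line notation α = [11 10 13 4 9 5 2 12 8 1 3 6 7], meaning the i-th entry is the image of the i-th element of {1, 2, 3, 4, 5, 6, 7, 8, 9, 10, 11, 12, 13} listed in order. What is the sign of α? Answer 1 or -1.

In disjoint-cycle form the cycle lengths are 7, 5, 1.
A cycle of length ℓ contributes ℓ−1 transpositions, so α is a product of 6 + 4 = 10 transpositions — even.

1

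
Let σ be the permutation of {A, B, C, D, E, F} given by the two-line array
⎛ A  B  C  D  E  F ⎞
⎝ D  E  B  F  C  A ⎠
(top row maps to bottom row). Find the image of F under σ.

The entry below F in the array is A, so σ(F) = A.

A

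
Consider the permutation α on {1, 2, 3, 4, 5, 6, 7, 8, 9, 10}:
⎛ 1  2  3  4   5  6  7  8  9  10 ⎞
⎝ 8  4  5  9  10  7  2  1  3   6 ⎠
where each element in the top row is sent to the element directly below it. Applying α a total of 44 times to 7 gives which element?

Tracing 7 → 2 → … returns to 7 after 8 steps, so 7 lies in an 8-cycle (2, 4, 9, 3, 5, 10, 6, 7).
On an 8-cycle, α^8 is the identity, so α^44 = α^4 there (44 ≡ 4 mod 8).
Advancing 4 steps from 7: 7 → 2 → 4 → 9 → 3.

3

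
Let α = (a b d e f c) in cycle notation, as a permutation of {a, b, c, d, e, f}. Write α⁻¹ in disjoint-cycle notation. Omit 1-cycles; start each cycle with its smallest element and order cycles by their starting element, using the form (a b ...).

The inverse reverses each cycle.
After reversing and putting each cycle's least element first, α⁻¹ = (a c f e d b).

(a c f e d b)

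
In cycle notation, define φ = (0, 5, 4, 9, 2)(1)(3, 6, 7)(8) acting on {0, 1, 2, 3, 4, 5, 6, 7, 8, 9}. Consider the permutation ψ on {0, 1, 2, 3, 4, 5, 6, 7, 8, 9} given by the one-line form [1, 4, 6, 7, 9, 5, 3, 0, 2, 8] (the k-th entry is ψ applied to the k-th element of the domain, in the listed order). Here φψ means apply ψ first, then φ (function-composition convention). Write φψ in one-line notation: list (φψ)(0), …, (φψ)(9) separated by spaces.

For each element, apply ψ then φ: 0 → 1 → 1; 1 → 4 → 9; 2 → 6 → 7; 3 → 7 → 3; 4 → 9 → 2; 5 → 5 → 4; 6 → 3 → 6; 7 → 0 → 5; 8 → 2 → 0; 9 → 8 → 8.
Collecting the images, φψ = [1 9 7 3 2 4 6 5 0 8].

1 9 7 3 2 4 6 5 0 8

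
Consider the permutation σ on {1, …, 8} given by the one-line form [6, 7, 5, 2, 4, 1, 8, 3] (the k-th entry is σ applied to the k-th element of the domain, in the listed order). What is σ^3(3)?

2

Tracing 3 → 5 → … returns to 3 after 6 steps, so 3 lies in a 6-cycle (2, 7, 8, 3, 5, 4).
Advancing 3 steps from 3: 3 → 5 → 4 → 2.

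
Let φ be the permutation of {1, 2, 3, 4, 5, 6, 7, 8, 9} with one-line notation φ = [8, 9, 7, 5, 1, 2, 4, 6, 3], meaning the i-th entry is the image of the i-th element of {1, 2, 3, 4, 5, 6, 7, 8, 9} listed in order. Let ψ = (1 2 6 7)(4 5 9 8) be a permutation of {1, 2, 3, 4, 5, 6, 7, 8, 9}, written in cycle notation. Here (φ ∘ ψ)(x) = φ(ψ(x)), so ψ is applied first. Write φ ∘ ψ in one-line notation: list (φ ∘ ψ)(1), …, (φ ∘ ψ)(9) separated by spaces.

9 2 7 1 3 4 8 5 6

For each element, apply ψ then φ: 1 → 2 → 9; 2 → 6 → 2; 3 → 3 → 7; 4 → 5 → 1; 5 → 9 → 3; 6 → 7 → 4; 7 → 1 → 8; 8 → 4 → 5; 9 → 8 → 6.
Collecting the images, φ ∘ ψ = [9 2 7 1 3 4 8 5 6].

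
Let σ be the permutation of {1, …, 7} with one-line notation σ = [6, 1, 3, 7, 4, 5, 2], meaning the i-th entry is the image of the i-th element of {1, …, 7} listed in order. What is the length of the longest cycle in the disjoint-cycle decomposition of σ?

6

Decomposing into disjoint cycles gives (1, 6, 5, 4, 7, 2); the longest has length 6.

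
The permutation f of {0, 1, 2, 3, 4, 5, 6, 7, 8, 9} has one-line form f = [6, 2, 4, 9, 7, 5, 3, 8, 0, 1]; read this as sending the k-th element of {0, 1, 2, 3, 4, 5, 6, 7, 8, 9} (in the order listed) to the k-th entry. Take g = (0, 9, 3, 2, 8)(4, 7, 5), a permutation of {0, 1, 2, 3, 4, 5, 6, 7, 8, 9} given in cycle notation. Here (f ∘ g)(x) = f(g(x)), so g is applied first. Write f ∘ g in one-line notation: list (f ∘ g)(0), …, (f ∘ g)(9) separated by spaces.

1 2 0 4 8 7 3 5 6 9

Chase each element through g then f: 0 → 9 → 1; 1 → 1 → 2; 2 → 8 → 0; 3 → 2 → 4; 4 → 7 → 8; 5 → 4 → 7; 6 → 6 → 3; 7 → 5 → 5; 8 → 0 → 6; 9 → 3 → 9.
So f ∘ g in one-line form is 1 2 0 4 8 7 3 5 6 9.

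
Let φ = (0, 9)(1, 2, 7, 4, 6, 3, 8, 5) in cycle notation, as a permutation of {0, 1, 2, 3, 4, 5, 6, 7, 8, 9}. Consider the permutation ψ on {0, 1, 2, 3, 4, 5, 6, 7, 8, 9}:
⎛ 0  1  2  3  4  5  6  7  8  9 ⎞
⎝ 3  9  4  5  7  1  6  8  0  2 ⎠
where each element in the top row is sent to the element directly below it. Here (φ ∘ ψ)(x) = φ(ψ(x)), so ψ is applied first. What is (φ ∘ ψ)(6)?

3

First apply ψ: ψ(6) = 6, then φ(6) = 3. Thus (φ ∘ ψ)(6) = 3.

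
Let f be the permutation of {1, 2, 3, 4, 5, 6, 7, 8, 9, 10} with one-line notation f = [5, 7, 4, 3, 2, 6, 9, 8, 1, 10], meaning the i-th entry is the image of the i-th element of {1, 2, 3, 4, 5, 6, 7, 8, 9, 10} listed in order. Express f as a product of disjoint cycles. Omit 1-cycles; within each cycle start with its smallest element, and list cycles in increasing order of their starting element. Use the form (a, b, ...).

(1, 5, 2, 7, 9)(3, 4)

Iterating f from 1 gives 1 → 5 → 2 → 7 → 9 → 1; that is the 5-cycle (1, 5, 2, 7, 9).
Repeating from the next unused element and collecting all non-trivial cycles gives (1, 5, 2, 7, 9)(3, 4).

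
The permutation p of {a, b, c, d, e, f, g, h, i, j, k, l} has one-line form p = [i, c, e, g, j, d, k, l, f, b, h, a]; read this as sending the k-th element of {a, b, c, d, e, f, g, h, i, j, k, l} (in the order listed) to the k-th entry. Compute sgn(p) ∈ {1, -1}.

In disjoint-cycle form the cycle lengths are 8, 4.
A cycle is odd iff its length is even; p has 2 even-length cycles, so sgn(p) = (−1)^2 and p is even.

1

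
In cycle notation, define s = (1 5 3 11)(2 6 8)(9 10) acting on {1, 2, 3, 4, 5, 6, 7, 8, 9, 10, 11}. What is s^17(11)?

11 lies in the 4-cycle (1 5 3 11).
On a 4-cycle, s^4 is the identity, so s^17 = s^1 there (17 ≡ 1 mod 4).
Stepping 1 place around the cycle: 11 → 1.

1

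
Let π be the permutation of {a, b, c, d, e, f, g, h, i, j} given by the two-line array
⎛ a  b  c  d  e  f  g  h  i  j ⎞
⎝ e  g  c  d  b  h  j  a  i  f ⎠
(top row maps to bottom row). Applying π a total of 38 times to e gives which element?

j

Tracing e → b → … returns to e after 7 steps, so e lies in a 7-cycle (a e b g j f h).
Since the cycle has length 7, π^38 acts on it the same as π^3 (38 mod 7 = 3).
Advancing 3 steps from e: e → b → g → j.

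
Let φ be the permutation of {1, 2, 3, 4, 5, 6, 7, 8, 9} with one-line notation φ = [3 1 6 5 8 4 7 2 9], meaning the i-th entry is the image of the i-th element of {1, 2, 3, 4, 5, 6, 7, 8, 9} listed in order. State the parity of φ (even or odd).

even

In disjoint-cycle form the cycle lengths are 7, 1, 1.
A cycle of length ℓ contributes ℓ−1 transpositions, so φ is a product of 6 transpositions — even.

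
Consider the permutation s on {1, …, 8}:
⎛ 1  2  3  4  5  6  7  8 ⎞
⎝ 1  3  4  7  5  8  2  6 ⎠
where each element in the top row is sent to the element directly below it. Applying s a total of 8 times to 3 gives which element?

3

Tracing 3 → 4 → … returns to 3 after 4 steps, so 3 lies in a 4-cycle (2, 3, 4, 7).
On a 4-cycle, s^4 is the identity, so s^8 = s^0 there (8 ≡ 0 mod 4).
So s^8(3) = 3.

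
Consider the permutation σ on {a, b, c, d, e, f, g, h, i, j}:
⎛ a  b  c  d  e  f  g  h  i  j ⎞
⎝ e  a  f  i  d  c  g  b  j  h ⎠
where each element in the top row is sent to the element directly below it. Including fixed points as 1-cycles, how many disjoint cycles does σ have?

3

The cycle decomposition is (a e d i j h b)(c f)(g), which has 3 cycles (counting 1-cycles).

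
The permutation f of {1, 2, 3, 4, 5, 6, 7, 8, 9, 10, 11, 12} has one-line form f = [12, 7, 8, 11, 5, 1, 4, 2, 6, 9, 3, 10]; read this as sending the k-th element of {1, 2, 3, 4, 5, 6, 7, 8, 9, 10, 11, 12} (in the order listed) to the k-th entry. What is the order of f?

Writing f as disjoint cycles, the cycle lengths are 6, 5, 1.
Since disjoint cycles commute, ord(f) = lcm(6, 5) = 30.

30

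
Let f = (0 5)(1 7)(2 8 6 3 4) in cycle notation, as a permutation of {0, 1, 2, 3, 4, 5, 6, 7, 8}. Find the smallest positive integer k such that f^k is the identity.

The cycle type of f is (5, 2, 2).
The order is lcm(5, 2, 2) = 10.

10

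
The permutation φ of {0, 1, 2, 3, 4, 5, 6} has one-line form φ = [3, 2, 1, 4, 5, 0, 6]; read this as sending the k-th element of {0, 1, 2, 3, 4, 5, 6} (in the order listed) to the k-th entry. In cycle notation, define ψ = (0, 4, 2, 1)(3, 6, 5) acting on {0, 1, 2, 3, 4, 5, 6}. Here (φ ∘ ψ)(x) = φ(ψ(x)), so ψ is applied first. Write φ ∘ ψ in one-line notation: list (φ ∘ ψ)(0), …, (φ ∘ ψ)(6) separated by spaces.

5 3 2 6 1 4 0

For each element, apply ψ then φ: 0 → 4 → 5; 1 → 0 → 3; 2 → 1 → 2; 3 → 6 → 6; 4 → 2 → 1; 5 → 3 → 4; 6 → 5 → 0.
Collecting the images, φ ∘ ψ = [5 3 2 6 1 4 0].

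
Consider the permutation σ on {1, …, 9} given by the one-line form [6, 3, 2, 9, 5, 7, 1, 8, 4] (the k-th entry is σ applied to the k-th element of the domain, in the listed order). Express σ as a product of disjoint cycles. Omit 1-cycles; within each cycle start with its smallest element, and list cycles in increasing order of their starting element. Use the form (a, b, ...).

(1, 6, 7)(2, 3)(4, 9)

Iterating σ from 1 gives 1 → 6 → 7 → 1; that is the 3-cycle (1, 6, 7).
Repeating from the next unused element and collecting all non-trivial cycles gives (1, 6, 7)(2, 3)(4, 9).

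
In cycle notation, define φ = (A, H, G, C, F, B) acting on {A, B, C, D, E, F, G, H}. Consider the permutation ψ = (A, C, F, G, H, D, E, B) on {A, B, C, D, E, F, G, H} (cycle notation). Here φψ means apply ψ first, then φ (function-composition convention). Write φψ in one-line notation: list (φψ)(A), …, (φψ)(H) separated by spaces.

For each element, apply ψ then φ: A → C → F; B → A → H; C → F → B; D → E → E; E → B → A; F → G → C; G → H → G; H → D → D.
So φψ in one-line form is F H B E A C G D.

F H B E A C G D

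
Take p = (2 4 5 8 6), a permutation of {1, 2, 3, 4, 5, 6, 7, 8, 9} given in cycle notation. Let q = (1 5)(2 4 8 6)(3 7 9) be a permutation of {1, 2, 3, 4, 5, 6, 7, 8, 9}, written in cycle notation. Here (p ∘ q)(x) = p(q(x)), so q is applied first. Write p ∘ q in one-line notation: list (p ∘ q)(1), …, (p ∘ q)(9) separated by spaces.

8 5 7 6 1 4 9 2 3

For each element, apply q then p: 1 → 5 → 8; 2 → 4 → 5; 3 → 7 → 7; 4 → 8 → 6; 5 → 1 → 1; 6 → 2 → 4; 7 → 9 → 9; 8 → 6 → 2; 9 → 3 → 3.
Collecting the images, p ∘ q = [8 5 7 6 1 4 9 2 3].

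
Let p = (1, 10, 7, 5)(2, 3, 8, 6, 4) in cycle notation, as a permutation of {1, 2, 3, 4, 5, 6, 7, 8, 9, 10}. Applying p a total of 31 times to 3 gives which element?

3 lies in the 5-cycle (2, 3, 8, 6, 4).
Since the cycle has length 5, p^31 acts on it the same as p^1 (31 mod 5 = 1).
Stepping 1 place around the cycle: 3 → 8.

8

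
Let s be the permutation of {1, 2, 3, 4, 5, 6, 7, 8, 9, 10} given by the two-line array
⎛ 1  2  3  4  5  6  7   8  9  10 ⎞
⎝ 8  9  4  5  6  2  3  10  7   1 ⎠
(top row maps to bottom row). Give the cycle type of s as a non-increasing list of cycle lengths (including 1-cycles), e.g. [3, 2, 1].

The disjoint cycles are (1 8 10)(2 9 7 3 4 5 6), with lengths 7, 3 in non-increasing order.

[7, 3]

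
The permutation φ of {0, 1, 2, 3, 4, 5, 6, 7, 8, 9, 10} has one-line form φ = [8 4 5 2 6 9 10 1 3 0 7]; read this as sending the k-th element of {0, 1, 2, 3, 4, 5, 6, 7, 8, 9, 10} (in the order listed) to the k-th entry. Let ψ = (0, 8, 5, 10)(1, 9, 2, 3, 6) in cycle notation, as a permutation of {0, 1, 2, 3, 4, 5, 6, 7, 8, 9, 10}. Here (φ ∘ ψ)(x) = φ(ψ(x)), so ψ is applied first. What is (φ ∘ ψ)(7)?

1

ψ(7) = 7, then φ(7) = 1; composing gives (φ ∘ ψ)(7) = 1.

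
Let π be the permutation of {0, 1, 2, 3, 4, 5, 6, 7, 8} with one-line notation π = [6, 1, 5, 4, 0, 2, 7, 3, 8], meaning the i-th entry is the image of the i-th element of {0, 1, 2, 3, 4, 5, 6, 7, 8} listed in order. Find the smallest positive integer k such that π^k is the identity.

10

Writing π as disjoint cycles, the cycle lengths are 5, 2, 1, 1.
The order is lcm(5, 2) = 10.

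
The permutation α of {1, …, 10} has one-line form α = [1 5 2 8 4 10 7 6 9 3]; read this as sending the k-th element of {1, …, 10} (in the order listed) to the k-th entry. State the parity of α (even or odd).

even

In disjoint-cycle form the cycle lengths are 7, 1, 1, 1.
A cycle is odd iff its length is even; α has 0 even-length cycles, so sgn(α) = (−1)^0 and α is even.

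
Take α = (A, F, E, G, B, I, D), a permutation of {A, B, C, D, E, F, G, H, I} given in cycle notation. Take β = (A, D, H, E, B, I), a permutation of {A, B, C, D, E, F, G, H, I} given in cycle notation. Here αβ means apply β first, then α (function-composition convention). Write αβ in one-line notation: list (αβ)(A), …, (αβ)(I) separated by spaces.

A D C H I E B G F

For each element, apply β then α: A → D → A; B → I → D; C → C → C; D → H → H; E → B → I; F → F → E; G → G → B; H → E → G; I → A → F.
So αβ in one-line form is A D C H I E B G F.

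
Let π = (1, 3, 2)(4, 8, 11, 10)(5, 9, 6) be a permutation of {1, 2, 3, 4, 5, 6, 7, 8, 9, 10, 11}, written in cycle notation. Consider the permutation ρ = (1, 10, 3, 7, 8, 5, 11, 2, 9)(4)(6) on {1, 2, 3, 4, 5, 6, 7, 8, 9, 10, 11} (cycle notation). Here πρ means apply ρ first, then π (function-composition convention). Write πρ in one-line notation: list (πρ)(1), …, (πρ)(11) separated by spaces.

For each element, apply ρ then π: 1 → 10 → 4; 2 → 9 → 6; 3 → 7 → 7; 4 → 4 → 8; 5 → 11 → 10; 6 → 6 → 5; 7 → 8 → 11; 8 → 5 → 9; 9 → 1 → 3; 10 → 3 → 2; 11 → 2 → 1.
So πρ in one-line form is 4 6 7 8 10 5 11 9 3 2 1.

4 6 7 8 10 5 11 9 3 2 1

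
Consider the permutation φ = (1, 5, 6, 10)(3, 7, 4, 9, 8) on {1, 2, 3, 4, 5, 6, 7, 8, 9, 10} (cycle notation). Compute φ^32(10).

10 lies in the 4-cycle (1, 5, 6, 10).
On a 4-cycle, φ^4 is the identity, so φ^32 = φ^0 there (32 ≡ 0 mod 4).
So φ^32(10) = 10.

10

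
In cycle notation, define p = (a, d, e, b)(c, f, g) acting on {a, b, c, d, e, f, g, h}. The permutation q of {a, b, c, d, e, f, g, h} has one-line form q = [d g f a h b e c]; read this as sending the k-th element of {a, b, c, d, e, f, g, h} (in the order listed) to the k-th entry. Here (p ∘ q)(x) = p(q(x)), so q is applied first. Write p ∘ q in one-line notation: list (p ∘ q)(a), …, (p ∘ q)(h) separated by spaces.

For each element, apply q then p: a → d → e; b → g → c; c → f → g; d → a → d; e → h → h; f → b → a; g → e → b; h → c → f.
So p ∘ q in one-line form is e c g d h a b f.

e c g d h a b f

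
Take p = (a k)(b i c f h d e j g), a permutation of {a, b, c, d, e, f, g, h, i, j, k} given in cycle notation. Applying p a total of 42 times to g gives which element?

d

g lies in the 9-cycle (b i c f h d e j g).
On a 9-cycle, p^9 is the identity, so p^42 = p^6 there (42 ≡ 6 mod 9).
Advancing 6 steps from g: g → b → i → c → f → h → d.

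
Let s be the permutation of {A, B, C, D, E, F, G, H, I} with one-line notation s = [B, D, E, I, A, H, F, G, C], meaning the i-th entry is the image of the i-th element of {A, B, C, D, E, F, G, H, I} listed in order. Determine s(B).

D

B is element number 2 of the domain, and entry number 2 of the one-line form is D, so s(B) = D.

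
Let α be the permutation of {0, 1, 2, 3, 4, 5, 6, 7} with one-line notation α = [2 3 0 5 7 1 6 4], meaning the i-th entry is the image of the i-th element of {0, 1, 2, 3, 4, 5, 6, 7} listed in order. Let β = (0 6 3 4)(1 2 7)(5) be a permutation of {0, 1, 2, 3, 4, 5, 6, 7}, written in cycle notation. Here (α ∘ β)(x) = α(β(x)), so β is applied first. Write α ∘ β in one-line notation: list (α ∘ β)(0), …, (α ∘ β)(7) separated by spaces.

(α ∘ β)(x) = α(β(x)). Computing each image: α(β(0)) = α(6) = 6, α(β(1)) = α(2) = 0, α(β(2)) = α(7) = 4, α(β(3)) = α(4) = 7, α(β(4)) = α(0) = 2, α(β(5)) = α(5) = 1, α(β(6)) = α(3) = 5, α(β(7)) = α(1) = 3.
Hence α ∘ β = [6 0 4 7 2 1 5 3].

6 0 4 7 2 1 5 3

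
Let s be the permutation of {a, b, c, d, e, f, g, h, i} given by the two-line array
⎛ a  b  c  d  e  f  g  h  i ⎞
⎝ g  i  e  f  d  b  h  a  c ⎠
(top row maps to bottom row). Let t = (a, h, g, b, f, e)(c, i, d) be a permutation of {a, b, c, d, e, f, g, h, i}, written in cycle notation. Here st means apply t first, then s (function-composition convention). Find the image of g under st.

i

First apply t: t(g) = b, then s(b) = i. Thus (st)(g) = i.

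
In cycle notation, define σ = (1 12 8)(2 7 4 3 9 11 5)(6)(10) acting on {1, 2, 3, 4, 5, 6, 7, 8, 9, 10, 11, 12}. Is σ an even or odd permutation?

The cycle lengths are 7, 3, 1, 1.
A cycle is odd iff its length is even; σ has 0 even-length cycles, so sgn(σ) = (−1)^0 and σ is even.

even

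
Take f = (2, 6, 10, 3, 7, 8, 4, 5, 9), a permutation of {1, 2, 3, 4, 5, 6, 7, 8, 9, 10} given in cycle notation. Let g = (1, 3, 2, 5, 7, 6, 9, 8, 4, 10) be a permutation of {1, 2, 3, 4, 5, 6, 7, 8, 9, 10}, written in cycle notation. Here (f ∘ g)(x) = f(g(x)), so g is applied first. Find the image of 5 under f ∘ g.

8

g(5) = 7, then f(7) = 8; composing gives (f ∘ g)(5) = 8.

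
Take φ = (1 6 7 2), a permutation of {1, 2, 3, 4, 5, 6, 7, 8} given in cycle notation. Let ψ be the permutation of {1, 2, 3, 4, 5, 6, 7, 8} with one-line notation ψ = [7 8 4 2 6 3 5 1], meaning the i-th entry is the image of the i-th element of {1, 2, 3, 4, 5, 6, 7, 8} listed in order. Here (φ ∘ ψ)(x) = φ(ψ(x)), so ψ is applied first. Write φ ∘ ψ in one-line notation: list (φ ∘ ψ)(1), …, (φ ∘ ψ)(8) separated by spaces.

2 8 4 1 7 3 5 6

Chase each element through ψ then φ: 1 → 7 → 2; 2 → 8 → 8; 3 → 4 → 4; 4 → 2 → 1; 5 → 6 → 7; 6 → 3 → 3; 7 → 5 → 5; 8 → 1 → 6.
So φ ∘ ψ in one-line form is 2 8 4 1 7 3 5 6.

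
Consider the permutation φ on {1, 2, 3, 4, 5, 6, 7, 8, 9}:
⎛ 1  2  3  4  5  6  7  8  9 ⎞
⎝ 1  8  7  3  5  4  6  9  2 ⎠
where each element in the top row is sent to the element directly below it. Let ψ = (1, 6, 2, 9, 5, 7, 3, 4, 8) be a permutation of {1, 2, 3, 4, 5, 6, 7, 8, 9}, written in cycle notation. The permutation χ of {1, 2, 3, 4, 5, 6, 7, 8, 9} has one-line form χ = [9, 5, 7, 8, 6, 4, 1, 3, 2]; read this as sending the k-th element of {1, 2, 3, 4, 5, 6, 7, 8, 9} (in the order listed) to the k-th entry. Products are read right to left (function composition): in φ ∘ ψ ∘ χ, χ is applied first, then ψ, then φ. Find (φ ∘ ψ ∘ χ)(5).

8

Apply the permutations in order: χ(5) = 6, then ψ(6) = 2, then φ(2) = 8. So (φ ∘ ψ ∘ χ)(5) = 8.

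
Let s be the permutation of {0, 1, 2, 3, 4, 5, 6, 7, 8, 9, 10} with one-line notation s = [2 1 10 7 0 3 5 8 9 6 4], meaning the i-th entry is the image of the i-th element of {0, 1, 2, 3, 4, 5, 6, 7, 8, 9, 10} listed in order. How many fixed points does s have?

1

The fixed points (elements with s(x) = x) are {1}, so there is 1.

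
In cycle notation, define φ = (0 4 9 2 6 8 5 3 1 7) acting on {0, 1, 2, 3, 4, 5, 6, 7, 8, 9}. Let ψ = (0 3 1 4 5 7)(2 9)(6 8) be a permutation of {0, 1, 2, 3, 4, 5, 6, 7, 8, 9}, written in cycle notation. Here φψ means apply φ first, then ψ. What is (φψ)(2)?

8

φ(2) = 6, then ψ(6) = 8; composing gives (φψ)(2) = 8.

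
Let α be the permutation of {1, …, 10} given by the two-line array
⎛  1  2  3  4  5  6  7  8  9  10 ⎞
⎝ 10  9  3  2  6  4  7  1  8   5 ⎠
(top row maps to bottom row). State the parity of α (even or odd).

In disjoint-cycle form the cycle lengths are 8, 1, 1.
A cycle is odd iff its length is even; α has 1 even-length cycle, so sgn(α) = (−1)^1 and α is odd.

odd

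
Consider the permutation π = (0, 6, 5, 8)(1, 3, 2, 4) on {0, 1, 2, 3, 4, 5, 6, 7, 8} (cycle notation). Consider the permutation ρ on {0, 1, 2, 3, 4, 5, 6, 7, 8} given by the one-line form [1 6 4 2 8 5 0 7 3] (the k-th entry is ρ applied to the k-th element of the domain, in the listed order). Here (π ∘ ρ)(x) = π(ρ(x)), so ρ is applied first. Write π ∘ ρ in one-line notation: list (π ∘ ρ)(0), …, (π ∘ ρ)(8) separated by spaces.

For each element, apply ρ then π: 0 → 1 → 3; 1 → 6 → 5; 2 → 4 → 1; 3 → 2 → 4; 4 → 8 → 0; 5 → 5 → 8; 6 → 0 → 6; 7 → 7 → 7; 8 → 3 → 2.
Collecting the images, π ∘ ρ = [3 5 1 4 0 8 6 7 2].

3 5 1 4 0 8 6 7 2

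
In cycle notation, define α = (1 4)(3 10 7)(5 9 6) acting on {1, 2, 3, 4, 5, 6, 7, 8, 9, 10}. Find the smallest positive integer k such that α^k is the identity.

6

The cycle type of α is (3, 3, 2, 1, 1).
The order is lcm(3, 3, 2) = 6.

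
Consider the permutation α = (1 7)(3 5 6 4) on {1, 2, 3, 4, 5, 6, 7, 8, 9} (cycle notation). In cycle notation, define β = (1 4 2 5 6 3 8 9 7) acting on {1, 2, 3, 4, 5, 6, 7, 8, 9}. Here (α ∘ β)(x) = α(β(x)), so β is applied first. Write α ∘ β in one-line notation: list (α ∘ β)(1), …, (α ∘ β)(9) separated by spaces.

(α ∘ β)(x) = α(β(x)). Computing each image: α(β(1)) = α(4) = 3, α(β(2)) = α(5) = 6, α(β(3)) = α(8) = 8, α(β(4)) = α(2) = 2, α(β(5)) = α(6) = 4, α(β(6)) = α(3) = 5, α(β(7)) = α(1) = 7, α(β(8)) = α(9) = 9, α(β(9)) = α(7) = 1.
Hence α ∘ β = [3 6 8 2 4 5 7 9 1].

3 6 8 2 4 5 7 9 1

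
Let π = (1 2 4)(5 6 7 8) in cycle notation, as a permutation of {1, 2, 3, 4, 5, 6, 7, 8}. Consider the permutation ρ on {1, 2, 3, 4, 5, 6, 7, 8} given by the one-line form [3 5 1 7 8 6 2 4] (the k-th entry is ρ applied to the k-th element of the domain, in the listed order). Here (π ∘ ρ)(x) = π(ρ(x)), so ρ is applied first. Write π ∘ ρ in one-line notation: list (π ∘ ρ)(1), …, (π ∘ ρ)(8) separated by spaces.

Chase each element through ρ then π: 1 → 3 → 3; 2 → 5 → 6; 3 → 1 → 2; 4 → 7 → 8; 5 → 8 → 5; 6 → 6 → 7; 7 → 2 → 4; 8 → 4 → 1.
Collecting the images, π ∘ ρ = [3 6 2 8 5 7 4 1].

3 6 2 8 5 7 4 1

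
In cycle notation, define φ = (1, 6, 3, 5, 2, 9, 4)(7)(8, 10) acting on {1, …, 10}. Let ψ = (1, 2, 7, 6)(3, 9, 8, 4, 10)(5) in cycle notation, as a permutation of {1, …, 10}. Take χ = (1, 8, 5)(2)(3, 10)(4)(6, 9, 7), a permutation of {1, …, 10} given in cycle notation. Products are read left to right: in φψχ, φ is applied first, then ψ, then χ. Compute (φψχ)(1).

8

(φψχ)(1) = χ(ψ(φ(1))). φ(1) = 6, then ψ(6) = 1, then χ(1) = 8, so the result is 8.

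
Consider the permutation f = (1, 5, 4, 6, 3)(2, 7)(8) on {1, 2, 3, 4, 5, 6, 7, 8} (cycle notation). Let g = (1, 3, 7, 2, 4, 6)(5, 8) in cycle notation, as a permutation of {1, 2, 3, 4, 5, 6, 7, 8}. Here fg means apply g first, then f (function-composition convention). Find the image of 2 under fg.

6

(fg)(2) = f(g(2)). g(2) = 4, then f(4) = 6. So (fg)(2) = 6.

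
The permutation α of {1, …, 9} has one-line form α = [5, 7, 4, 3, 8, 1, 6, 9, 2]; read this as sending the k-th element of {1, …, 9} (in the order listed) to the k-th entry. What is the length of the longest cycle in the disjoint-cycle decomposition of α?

7

Decomposing into disjoint cycles gives (1, 5, 8, 9, 2, 7, 6)(3, 4); the longest has length 7.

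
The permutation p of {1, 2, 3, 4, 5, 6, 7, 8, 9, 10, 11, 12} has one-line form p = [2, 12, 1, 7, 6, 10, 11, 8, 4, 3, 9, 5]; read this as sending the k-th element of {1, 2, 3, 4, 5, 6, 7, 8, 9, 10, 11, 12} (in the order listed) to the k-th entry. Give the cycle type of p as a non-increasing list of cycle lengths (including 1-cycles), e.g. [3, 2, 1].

[7, 4, 1]

The disjoint cycles are (1, 2, 12, 5, 6, 10, 3)(4, 7, 11, 9)(8), with lengths 7, 4, 1 in non-increasing order.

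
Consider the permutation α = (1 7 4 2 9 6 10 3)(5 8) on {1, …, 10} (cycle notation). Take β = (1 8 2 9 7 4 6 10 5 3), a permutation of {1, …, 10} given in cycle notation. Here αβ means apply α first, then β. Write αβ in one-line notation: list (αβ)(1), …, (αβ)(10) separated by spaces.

4 7 8 9 2 5 6 3 10 1

For each element, apply α then β: 1 → 7 → 4; 2 → 9 → 7; 3 → 1 → 8; 4 → 2 → 9; 5 → 8 → 2; 6 → 10 → 5; 7 → 4 → 6; 8 → 5 → 3; 9 → 6 → 10; 10 → 3 → 1.
So αβ in one-line form is 4 7 8 9 2 5 6 3 10 1.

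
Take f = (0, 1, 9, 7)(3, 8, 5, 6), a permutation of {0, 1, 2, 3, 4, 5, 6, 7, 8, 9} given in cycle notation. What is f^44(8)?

8

8 lies in the 4-cycle (3, 8, 5, 6).
Powers repeat with period 4 on this cycle, and 44 mod 4 = 0, so f^44(8) = f^0(8).
So f^44(8) = 8.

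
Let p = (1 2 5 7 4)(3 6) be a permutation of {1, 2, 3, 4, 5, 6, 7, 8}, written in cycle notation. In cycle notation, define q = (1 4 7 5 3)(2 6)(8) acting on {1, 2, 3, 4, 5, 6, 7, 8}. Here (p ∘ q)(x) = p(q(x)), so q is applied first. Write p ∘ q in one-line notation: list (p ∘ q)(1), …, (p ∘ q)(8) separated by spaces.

1 3 2 4 6 5 7 8

For each element, apply q then p: 1 → 4 → 1; 2 → 6 → 3; 3 → 1 → 2; 4 → 7 → 4; 5 → 3 → 6; 6 → 2 → 5; 7 → 5 → 7; 8 → 8 → 8.
So p ∘ q in one-line form is 1 3 2 4 6 5 7 8.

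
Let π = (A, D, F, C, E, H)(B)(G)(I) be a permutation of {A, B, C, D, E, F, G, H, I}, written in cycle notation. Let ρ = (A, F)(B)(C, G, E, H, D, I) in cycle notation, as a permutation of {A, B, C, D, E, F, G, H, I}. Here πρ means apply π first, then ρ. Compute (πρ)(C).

First apply π: π(C) = E, then ρ(E) = H. Thus (πρ)(C) = H.

H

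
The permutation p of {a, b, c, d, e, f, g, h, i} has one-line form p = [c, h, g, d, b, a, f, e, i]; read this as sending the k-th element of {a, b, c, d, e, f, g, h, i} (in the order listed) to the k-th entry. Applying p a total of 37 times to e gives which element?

b

Tracing e → b → … returns to e after 3 steps, so e lies in a 3-cycle (b h e).
On a 3-cycle, p^3 is the identity, so p^37 = p^1 there (37 ≡ 1 mod 3).
Stepping 1 place around the cycle: e → b.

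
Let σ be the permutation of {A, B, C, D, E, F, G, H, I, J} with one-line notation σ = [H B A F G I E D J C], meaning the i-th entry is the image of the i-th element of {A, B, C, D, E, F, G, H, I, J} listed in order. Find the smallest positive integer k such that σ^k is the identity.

14

Writing σ as disjoint cycles, the cycle lengths are 7, 2, 1.
The order of σ is the least common multiple of its cycle lengths: lcm(7, 2) = 14.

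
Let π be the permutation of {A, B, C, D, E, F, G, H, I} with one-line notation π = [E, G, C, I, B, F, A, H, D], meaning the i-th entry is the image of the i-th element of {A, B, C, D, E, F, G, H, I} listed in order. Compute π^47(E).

Tracing E → B → … returns to E after 4 steps, so E lies in a 4-cycle (A, E, B, G).
Powers repeat with period 4 on this cycle, and 47 mod 4 = 3, so π^47(E) = π^3(E).
Advancing 3 steps from E: E → B → G → A.

A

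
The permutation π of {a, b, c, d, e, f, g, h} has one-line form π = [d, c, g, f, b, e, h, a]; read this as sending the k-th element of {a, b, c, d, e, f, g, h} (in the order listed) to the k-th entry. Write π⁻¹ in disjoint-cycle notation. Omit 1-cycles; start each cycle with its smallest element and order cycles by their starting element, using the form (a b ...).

First write π in disjoint cycles: (a d f e b c g h).
The inverse reverses every cycle; in canonical form, π⁻¹ = (a h g c b e f d).

(a h g c b e f d)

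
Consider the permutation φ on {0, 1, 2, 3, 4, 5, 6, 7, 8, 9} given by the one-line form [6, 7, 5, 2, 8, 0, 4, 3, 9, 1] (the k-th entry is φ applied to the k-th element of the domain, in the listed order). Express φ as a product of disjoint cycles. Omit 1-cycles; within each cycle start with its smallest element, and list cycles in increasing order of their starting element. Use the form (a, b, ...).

(0, 6, 4, 8, 9, 1, 7, 3, 2, 5)

Iterating φ from 0 gives 0 → 6 → 4 → 8 → 9 → 1 → 7 → 3 → 2 → 5 → 0; that is the 10-cycle (0, 6, 4, 8, 9, 1, 7, 3, 2, 5).
Repeating from the next unused element and collecting all non-trivial cycles gives (0, 6, 4, 8, 9, 1, 7, 3, 2, 5).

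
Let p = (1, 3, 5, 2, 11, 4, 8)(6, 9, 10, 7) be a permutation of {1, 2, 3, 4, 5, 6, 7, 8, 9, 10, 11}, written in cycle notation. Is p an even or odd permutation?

The cycle lengths are 7, 4.
A cycle is odd iff its length is even; p has 1 even-length cycle, so sgn(p) = (−1)^1 and p is odd.

odd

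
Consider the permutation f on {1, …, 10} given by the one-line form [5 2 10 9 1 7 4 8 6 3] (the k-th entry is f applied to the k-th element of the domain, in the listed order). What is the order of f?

4

Decomposing into disjoint cycles gives cycle lengths 4, 2, 2, 1, 1.
The order of f is the least common multiple of its cycle lengths: lcm(4, 2, 2) = 4.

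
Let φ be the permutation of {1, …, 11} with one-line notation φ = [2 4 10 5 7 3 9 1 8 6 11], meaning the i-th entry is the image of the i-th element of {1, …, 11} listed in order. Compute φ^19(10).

Tracing 10 → 6 → … returns to 10 after 3 steps, so 10 lies in a 3-cycle (3, 10, 6).
Since the cycle has length 3, φ^19 acts on it the same as φ^1 (19 mod 3 = 1).
Advancing 1 step from 10: 10 → 6.

6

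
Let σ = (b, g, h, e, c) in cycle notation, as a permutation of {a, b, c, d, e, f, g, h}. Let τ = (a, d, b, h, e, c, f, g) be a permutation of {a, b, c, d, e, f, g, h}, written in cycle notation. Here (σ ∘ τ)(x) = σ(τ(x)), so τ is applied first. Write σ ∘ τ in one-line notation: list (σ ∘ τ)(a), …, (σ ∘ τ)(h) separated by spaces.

(σ ∘ τ)(x) = σ(τ(x)). Computing each image: σ(τ(a)) = σ(d) = d, σ(τ(b)) = σ(h) = e, σ(τ(c)) = σ(f) = f, σ(τ(d)) = σ(b) = g, σ(τ(e)) = σ(c) = b, σ(τ(f)) = σ(g) = h, σ(τ(g)) = σ(a) = a, σ(τ(h)) = σ(e) = c.
Hence σ ∘ τ = [d e f g b h a c].

d e f g b h a c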